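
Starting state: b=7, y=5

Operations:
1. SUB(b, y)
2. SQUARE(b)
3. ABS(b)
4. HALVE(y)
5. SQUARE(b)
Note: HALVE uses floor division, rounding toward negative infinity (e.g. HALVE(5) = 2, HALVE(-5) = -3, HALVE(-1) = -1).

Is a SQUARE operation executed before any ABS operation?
Yes

First SQUARE: step 2
First ABS: step 3
Since 2 < 3, SQUARE comes first.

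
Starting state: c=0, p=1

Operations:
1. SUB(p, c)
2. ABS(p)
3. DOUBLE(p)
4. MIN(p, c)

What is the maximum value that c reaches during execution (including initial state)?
0

Values of c at each step:
Initial: c = 0 ← maximum
After step 1: c = 0
After step 2: c = 0
After step 3: c = 0
After step 4: c = 0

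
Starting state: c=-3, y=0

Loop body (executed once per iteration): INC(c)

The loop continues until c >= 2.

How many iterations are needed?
5

Tracing iterations:
Initial: c=-3, y=0
After iteration 1: c=-2, y=0
After iteration 2: c=-1, y=0
After iteration 3: c=0, y=0
After iteration 4: c=1, y=0
After iteration 5: c=2, y=0
c >= 2 now holds, so the loop exits after 5 iterations.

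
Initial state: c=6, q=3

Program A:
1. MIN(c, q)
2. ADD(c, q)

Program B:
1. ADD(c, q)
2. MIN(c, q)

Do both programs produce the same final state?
No

Program A final state: c=6, q=3
Program B final state: c=3, q=3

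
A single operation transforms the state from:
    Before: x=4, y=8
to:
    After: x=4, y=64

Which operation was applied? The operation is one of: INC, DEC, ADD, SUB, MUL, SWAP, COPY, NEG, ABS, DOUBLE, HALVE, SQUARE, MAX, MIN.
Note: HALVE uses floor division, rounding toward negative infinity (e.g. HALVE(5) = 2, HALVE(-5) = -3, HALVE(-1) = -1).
SQUARE(y)

Analyzing the change:
Before: x=4, y=8
After: x=4, y=64
Variable y changed from 8 to 64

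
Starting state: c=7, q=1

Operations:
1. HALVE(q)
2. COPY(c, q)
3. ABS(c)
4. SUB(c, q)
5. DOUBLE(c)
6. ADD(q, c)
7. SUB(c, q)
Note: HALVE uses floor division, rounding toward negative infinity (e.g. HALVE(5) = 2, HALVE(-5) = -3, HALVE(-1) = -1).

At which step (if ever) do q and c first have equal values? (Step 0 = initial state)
Step 2

q and c first become equal after step 2.

Comparing values at each step:
Initial: q=1, c=7
After step 1: q=0, c=7
After step 2: q=0, c=0 ← equal!
After step 3: q=0, c=0 ← equal!
After step 4: q=0, c=0 ← equal!
After step 5: q=0, c=0 ← equal!
After step 6: q=0, c=0 ← equal!
After step 7: q=0, c=0 ← equal!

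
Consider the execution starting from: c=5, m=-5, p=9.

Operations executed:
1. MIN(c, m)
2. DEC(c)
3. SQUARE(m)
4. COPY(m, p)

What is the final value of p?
p = 9

Tracing execution:
Step 1: MIN(c, m) → p = 9
Step 2: DEC(c) → p = 9
Step 3: SQUARE(m) → p = 9
Step 4: COPY(m, p) → p = 9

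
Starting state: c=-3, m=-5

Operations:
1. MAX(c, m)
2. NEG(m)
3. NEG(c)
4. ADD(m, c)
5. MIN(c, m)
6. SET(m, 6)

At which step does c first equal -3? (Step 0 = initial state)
Step 0

Tracing c:
Initial: c = -3 ← first occurrence
After step 1: c = -3
After step 2: c = -3
After step 3: c = 3
After step 4: c = 3
After step 5: c = 3
After step 6: c = 3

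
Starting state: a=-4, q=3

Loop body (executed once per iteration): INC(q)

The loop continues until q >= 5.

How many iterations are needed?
2

Tracing iterations:
Initial: a=-4, q=3
After iteration 1: a=-4, q=4
After iteration 2: a=-4, q=5
q >= 5 now holds, so the loop exits after 2 iterations.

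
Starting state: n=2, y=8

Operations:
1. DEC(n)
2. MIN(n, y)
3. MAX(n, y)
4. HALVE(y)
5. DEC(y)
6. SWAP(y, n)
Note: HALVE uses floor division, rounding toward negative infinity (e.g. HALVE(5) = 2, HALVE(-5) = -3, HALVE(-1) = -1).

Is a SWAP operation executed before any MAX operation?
No

First SWAP: step 6
First MAX: step 3
Since 6 > 3, MAX comes first.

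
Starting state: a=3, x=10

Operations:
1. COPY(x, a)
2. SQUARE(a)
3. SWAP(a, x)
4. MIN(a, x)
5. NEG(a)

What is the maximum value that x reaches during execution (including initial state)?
10

Values of x at each step:
Initial: x = 10 ← maximum
After step 1: x = 3
After step 2: x = 3
After step 3: x = 9
After step 4: x = 9
After step 5: x = 9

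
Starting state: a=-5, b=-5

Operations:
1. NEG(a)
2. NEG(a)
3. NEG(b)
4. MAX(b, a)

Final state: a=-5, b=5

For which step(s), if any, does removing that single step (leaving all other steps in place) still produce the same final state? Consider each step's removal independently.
Step(s) 4

Testing removal of each single step:
Without step 1: final = a=5, b=5 (different)
Without step 2: final = a=5, b=5 (different)
Without step 3: final = a=-5, b=-5 (different)
Without step 4: final = a=-5, b=5 (same)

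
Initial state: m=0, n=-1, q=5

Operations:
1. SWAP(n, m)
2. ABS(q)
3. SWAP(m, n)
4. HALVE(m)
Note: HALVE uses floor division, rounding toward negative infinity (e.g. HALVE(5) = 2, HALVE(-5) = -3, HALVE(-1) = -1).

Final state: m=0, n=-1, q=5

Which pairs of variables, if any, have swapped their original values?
None

Comparing initial and final values:
q: 5 → 5
n: -1 → -1
m: 0 → 0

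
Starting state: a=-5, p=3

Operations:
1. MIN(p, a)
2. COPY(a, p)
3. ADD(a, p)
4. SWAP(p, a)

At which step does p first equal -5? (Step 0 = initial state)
Step 1

Tracing p:
Initial: p = 3
After step 1: p = -5 ← first occurrence
After step 2: p = -5
After step 3: p = -5
After step 4: p = -10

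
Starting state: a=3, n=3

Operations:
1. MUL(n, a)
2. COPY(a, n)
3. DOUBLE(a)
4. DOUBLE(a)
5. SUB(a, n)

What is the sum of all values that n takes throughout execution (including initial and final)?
48

Values of n at each step:
Initial: n = 3
After step 1: n = 9
After step 2: n = 9
After step 3: n = 9
After step 4: n = 9
After step 5: n = 9
Sum = 3 + 9 + 9 + 9 + 9 + 9 = 48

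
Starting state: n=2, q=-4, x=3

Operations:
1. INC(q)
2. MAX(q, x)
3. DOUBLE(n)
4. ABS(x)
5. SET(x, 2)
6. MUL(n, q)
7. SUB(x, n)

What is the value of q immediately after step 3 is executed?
q = 3

Tracing q through execution:
Initial: q = -4
After step 1 (INC(q)): q = -3
After step 2 (MAX(q, x)): q = 3
After step 3 (DOUBLE(n)): q = 3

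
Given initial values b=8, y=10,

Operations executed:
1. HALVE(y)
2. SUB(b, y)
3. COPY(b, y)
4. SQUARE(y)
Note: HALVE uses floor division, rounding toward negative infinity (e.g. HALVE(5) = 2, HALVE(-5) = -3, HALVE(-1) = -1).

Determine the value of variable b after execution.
b = 5

Tracing execution:
Step 1: HALVE(y) → b = 8
Step 2: SUB(b, y) → b = 3
Step 3: COPY(b, y) → b = 5
Step 4: SQUARE(y) → b = 5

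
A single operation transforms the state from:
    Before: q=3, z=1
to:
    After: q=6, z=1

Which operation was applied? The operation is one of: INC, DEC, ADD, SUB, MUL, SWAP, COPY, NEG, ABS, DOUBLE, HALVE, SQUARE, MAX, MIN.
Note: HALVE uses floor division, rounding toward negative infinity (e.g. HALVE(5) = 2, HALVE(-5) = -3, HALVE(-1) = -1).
DOUBLE(q)

Analyzing the change:
Before: q=3, z=1
After: q=6, z=1
Variable q changed from 3 to 6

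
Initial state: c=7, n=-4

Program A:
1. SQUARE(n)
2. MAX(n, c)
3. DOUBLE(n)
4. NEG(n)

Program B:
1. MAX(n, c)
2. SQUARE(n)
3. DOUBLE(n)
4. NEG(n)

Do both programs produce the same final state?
No

Program A final state: c=7, n=-32
Program B final state: c=7, n=-98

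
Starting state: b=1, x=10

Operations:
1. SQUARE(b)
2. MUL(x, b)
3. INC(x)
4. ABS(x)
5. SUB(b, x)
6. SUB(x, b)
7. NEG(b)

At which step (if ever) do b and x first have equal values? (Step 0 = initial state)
Never

b and x never become equal during execution.

Comparing values at each step:
Initial: b=1, x=10
After step 1: b=1, x=10
After step 2: b=1, x=10
After step 3: b=1, x=11
After step 4: b=1, x=11
After step 5: b=-10, x=11
After step 6: b=-10, x=21
After step 7: b=10, x=21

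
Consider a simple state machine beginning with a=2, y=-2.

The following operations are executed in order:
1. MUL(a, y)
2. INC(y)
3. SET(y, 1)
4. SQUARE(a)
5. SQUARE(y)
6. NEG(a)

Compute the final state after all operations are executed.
{a: -16, y: 1}

Step-by-step execution:
Initial: a=2, y=-2
After step 1 (MUL(a, y)): a=-4, y=-2
After step 2 (INC(y)): a=-4, y=-1
After step 3 (SET(y, 1)): a=-4, y=1
After step 4 (SQUARE(a)): a=16, y=1
After step 5 (SQUARE(y)): a=16, y=1
After step 6 (NEG(a)): a=-16, y=1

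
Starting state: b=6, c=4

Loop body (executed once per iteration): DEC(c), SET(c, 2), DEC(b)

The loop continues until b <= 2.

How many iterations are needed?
4

Tracing iterations:
Initial: b=6, c=4
After iteration 1: b=5, c=2
After iteration 2: b=4, c=2
After iteration 3: b=3, c=2
After iteration 4: b=2, c=2
b <= 2 now holds, so the loop exits after 4 iterations.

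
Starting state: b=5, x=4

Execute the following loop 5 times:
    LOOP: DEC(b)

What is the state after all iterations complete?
b=0, x=4

Iteration trace:
Start: b=5, x=4
After iteration 1: b=4, x=4
After iteration 2: b=3, x=4
After iteration 3: b=2, x=4
After iteration 4: b=1, x=4
After iteration 5: b=0, x=4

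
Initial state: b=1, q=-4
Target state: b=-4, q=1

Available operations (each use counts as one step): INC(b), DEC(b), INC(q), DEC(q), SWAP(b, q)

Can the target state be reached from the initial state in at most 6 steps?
Yes

Path (1 step): SWAP(b, q)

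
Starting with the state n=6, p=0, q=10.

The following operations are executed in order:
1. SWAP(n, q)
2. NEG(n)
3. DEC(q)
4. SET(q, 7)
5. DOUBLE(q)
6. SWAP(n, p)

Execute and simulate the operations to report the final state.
{n: 0, p: -10, q: 14}

Step-by-step execution:
Initial: n=6, p=0, q=10
After step 1 (SWAP(n, q)): n=10, p=0, q=6
After step 2 (NEG(n)): n=-10, p=0, q=6
After step 3 (DEC(q)): n=-10, p=0, q=5
After step 4 (SET(q, 7)): n=-10, p=0, q=7
After step 5 (DOUBLE(q)): n=-10, p=0, q=14
After step 6 (SWAP(n, p)): n=0, p=-10, q=14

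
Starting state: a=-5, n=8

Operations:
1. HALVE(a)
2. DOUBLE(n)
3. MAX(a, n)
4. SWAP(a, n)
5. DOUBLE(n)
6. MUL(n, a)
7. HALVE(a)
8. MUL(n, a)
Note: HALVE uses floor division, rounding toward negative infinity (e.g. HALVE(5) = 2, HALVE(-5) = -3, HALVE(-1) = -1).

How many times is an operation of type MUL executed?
2

Counting MUL operations:
Step 6: MUL(n, a) ← MUL
Step 8: MUL(n, a) ← MUL
Total: 2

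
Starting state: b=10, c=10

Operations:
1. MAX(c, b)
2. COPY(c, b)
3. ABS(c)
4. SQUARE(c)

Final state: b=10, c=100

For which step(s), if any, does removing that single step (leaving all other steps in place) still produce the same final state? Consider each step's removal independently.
Step(s) 1, 2, 3

Testing removal of each single step:
Without step 1: final = b=10, c=100 (same)
Without step 2: final = b=10, c=100 (same)
Without step 3: final = b=10, c=100 (same)
Without step 4: final = b=10, c=10 (different)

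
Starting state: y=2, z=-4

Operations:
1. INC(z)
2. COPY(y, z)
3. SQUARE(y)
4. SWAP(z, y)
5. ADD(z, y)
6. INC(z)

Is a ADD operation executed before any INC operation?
No

First ADD: step 5
First INC: step 1
Since 5 > 1, INC comes first.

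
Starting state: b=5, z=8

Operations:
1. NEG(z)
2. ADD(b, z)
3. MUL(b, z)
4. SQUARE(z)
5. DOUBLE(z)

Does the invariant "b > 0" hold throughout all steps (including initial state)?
No, violated after step 2

The invariant is violated after step 2.

State at each step:
Initial: b=5, z=8
After step 1: b=5, z=-8
After step 2: b=-3, z=-8
After step 3: b=24, z=-8
After step 4: b=24, z=64
After step 5: b=24, z=128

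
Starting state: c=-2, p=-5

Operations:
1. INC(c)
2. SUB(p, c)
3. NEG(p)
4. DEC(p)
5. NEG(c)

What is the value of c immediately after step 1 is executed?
c = -1

Tracing c through execution:
Initial: c = -2
After step 1 (INC(c)): c = -1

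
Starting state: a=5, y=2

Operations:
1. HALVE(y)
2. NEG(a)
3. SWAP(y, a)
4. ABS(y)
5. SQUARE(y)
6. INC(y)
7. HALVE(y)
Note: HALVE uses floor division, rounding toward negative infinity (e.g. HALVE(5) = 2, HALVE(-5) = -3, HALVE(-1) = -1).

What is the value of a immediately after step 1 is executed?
a = 5

Tracing a through execution:
Initial: a = 5
After step 1 (HALVE(y)): a = 5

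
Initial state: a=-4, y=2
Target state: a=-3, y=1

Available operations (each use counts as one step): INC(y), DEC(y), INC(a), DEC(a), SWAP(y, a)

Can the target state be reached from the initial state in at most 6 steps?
Yes

Path (2 steps): DEC(y) → INC(a)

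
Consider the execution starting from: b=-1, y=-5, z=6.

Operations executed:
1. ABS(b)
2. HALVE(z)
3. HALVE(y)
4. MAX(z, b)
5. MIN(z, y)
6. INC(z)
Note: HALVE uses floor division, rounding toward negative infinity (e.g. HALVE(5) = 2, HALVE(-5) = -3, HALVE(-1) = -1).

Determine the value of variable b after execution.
b = 1

Tracing execution:
Step 1: ABS(b) → b = 1
Step 2: HALVE(z) → b = 1
Step 3: HALVE(y) → b = 1
Step 4: MAX(z, b) → b = 1
Step 5: MIN(z, y) → b = 1
Step 6: INC(z) → b = 1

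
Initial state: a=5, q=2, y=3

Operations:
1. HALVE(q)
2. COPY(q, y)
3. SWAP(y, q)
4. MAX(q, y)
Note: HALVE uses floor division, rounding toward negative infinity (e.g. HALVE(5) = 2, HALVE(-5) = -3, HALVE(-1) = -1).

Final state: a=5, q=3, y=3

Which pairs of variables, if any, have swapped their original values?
None

Comparing initial and final values:
q: 2 → 3
a: 5 → 5
y: 3 → 3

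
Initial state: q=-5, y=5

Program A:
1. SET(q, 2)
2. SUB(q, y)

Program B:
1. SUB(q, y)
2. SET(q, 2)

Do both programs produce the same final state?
No

Program A final state: q=-3, y=5
Program B final state: q=2, y=5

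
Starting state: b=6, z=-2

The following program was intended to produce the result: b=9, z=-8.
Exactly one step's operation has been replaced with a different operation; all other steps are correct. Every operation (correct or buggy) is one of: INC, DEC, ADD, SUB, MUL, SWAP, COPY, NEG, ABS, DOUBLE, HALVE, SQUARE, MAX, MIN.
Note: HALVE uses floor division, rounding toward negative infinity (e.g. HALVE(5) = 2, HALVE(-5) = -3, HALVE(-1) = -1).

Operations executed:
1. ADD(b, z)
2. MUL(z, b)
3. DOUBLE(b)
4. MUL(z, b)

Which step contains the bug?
Step 4

Trace with buggy code:
Initial: b=6, z=-2
After step 1: b=4, z=-2
After step 2: b=4, z=-8
After step 3: b=8, z=-8
After step 4: b=8, z=-64
Actual final b=8, z=-64 ≠ expected b=9, z=-8.
Step 4 is the only position where a single-operation replacement can produce the expected result.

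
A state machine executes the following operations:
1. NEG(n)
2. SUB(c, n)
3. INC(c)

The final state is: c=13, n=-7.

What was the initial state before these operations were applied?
c=5, n=7

Working backwards:
Final state: c=13, n=-7
Before step 3 (INC(c)): c=12, n=-7
Before step 2 (SUB(c, n)): c=5, n=-7
Before step 1 (NEG(n)): c=5, n=7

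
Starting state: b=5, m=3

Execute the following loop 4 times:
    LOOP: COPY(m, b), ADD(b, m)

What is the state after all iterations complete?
b=80, m=40

Iteration trace:
Start: b=5, m=3
After iteration 1: b=10, m=5
After iteration 2: b=20, m=10
After iteration 3: b=40, m=20
After iteration 4: b=80, m=40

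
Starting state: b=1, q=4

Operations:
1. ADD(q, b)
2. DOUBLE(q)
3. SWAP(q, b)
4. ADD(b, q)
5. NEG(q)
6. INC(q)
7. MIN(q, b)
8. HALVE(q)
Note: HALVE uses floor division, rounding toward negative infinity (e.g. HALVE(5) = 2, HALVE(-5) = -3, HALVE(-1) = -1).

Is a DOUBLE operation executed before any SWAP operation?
Yes

First DOUBLE: step 2
First SWAP: step 3
Since 2 < 3, DOUBLE comes first.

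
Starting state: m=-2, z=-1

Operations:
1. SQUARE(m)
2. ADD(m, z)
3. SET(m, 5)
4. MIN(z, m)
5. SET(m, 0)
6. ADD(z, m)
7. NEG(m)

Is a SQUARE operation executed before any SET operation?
Yes

First SQUARE: step 1
First SET: step 3
Since 1 < 3, SQUARE comes first.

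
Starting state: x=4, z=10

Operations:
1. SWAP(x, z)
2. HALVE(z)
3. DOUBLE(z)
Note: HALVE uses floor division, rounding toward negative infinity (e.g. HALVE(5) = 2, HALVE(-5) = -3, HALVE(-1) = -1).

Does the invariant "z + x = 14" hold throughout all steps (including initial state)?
No, violated after step 2

The invariant is violated after step 2.

State at each step:
Initial: x=4, z=10
After step 1: x=10, z=4
After step 2: x=10, z=2
After step 3: x=10, z=4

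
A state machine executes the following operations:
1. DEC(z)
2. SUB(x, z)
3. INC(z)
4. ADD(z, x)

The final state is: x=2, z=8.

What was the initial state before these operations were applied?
x=7, z=6

Working backwards:
Final state: x=2, z=8
Before step 4 (ADD(z, x)): x=2, z=6
Before step 3 (INC(z)): x=2, z=5
Before step 2 (SUB(x, z)): x=7, z=5
Before step 1 (DEC(z)): x=7, z=6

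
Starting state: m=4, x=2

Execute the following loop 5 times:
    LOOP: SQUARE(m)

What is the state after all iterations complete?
m=18446744073709551616, x=2

Iteration trace:
Start: m=4, x=2
After iteration 1: m=16, x=2
After iteration 2: m=256, x=2
After iteration 3: m=65536, x=2
After iteration 4: m=4294967296, x=2
After iteration 5: m=18446744073709551616, x=2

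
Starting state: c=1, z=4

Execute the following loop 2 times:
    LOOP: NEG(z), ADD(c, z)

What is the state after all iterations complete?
c=1, z=4

Iteration trace:
Start: c=1, z=4
After iteration 1: c=-3, z=-4
After iteration 2: c=1, z=4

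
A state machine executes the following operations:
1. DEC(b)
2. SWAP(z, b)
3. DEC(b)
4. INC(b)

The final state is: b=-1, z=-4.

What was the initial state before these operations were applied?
b=-3, z=-1

Working backwards:
Final state: b=-1, z=-4
Before step 4 (INC(b)): b=-2, z=-4
Before step 3 (DEC(b)): b=-1, z=-4
Before step 2 (SWAP(z, b)): b=-4, z=-1
Before step 1 (DEC(b)): b=-3, z=-1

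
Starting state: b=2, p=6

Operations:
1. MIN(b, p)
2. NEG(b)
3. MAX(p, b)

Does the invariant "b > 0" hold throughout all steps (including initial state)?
No, violated after step 2

The invariant is violated after step 2.

State at each step:
Initial: b=2, p=6
After step 1: b=2, p=6
After step 2: b=-2, p=6
After step 3: b=-2, p=6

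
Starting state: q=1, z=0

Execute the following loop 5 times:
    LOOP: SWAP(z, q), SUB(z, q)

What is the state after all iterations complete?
q=-3, z=5

Iteration trace:
Start: q=1, z=0
After iteration 1: q=0, z=1
After iteration 2: q=1, z=-1
After iteration 3: q=-1, z=2
After iteration 4: q=2, z=-3
After iteration 5: q=-3, z=5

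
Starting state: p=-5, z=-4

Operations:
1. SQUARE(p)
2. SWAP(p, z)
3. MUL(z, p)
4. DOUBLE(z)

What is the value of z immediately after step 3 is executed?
z = -100

Tracing z through execution:
Initial: z = -4
After step 1 (SQUARE(p)): z = -4
After step 2 (SWAP(p, z)): z = 25
After step 3 (MUL(z, p)): z = -100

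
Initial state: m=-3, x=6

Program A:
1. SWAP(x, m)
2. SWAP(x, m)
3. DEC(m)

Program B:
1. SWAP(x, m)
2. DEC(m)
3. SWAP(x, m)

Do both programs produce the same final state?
No

Program A final state: m=-4, x=6
Program B final state: m=-3, x=5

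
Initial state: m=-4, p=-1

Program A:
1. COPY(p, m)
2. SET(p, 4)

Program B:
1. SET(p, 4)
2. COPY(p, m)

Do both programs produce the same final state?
No

Program A final state: m=-4, p=4
Program B final state: m=-4, p=-4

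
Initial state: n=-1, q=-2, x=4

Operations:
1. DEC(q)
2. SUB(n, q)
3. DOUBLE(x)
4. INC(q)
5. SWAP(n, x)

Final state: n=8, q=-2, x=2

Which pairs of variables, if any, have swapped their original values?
None

Comparing initial and final values:
x: 4 → 2
q: -2 → -2
n: -1 → 8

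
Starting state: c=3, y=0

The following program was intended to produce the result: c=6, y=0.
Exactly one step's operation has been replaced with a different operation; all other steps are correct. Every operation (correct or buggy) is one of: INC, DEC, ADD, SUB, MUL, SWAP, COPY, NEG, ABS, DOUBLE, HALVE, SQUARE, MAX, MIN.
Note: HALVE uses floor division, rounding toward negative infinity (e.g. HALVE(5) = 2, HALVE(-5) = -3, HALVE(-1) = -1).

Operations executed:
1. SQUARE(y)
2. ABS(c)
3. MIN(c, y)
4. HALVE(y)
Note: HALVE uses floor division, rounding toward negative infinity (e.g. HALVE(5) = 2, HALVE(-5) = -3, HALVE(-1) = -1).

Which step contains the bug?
Step 3

Trace with buggy code:
Initial: c=3, y=0
After step 1: c=3, y=0
After step 2: c=3, y=0
After step 3: c=0, y=0
After step 4: c=0, y=0
Actual final c=0, y=0 ≠ expected c=6, y=0.
Step 3 is the only position where a single-operation replacement can produce the expected result.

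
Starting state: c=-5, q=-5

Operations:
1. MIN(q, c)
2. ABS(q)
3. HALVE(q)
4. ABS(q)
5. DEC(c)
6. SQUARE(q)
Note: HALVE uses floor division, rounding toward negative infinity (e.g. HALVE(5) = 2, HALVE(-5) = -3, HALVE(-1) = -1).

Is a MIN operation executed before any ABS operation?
Yes

First MIN: step 1
First ABS: step 2
Since 1 < 2, MIN comes first.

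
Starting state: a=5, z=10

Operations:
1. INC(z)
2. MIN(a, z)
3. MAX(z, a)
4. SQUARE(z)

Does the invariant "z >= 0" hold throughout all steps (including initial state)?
Yes

The invariant holds at every step.

State at each step:
Initial: a=5, z=10
After step 1: a=5, z=11
After step 2: a=5, z=11
After step 3: a=5, z=11
After step 4: a=5, z=121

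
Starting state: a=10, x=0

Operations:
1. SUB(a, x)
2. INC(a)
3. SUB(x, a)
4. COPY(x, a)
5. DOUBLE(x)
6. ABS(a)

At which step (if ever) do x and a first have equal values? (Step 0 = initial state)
Step 4

x and a first become equal after step 4.

Comparing values at each step:
Initial: x=0, a=10
After step 1: x=0, a=10
After step 2: x=0, a=11
After step 3: x=-11, a=11
After step 4: x=11, a=11 ← equal!
After step 5: x=22, a=11
After step 6: x=22, a=11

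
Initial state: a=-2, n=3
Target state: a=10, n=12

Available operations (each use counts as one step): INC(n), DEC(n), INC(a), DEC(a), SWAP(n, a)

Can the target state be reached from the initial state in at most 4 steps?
No

The target state cannot be reached within 4 steps.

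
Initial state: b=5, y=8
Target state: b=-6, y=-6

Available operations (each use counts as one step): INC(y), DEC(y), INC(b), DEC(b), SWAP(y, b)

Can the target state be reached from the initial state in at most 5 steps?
No

The target state cannot be reached within 5 steps.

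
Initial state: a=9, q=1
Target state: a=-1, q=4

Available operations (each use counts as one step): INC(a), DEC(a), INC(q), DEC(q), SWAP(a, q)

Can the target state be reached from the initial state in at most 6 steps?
No

The target state cannot be reached within 6 steps.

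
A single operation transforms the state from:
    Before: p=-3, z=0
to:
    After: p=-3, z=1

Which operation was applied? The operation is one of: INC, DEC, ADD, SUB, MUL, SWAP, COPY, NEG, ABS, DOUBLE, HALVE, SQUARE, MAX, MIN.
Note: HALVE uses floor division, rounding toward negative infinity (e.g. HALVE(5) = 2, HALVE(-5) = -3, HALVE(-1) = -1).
INC(z)

Analyzing the change:
Before: p=-3, z=0
After: p=-3, z=1
Variable z changed from 0 to 1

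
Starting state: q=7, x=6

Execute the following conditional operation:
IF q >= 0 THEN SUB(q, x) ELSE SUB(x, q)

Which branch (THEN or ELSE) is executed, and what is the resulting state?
Branch: THEN, Final state: q=1, x=6

Evaluating condition: q >= 0
q = 7
Condition is True, so THEN branch executes
After SUB(q, x): q=1, x=6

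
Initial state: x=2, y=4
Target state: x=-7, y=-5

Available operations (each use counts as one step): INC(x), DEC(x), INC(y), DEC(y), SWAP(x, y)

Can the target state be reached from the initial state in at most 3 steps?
No

The target state cannot be reached within 3 steps.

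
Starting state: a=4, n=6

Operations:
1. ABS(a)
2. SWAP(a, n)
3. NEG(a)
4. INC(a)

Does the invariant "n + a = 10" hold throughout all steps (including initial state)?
No, violated after step 3

The invariant is violated after step 3.

State at each step:
Initial: a=4, n=6
After step 1: a=4, n=6
After step 2: a=6, n=4
After step 3: a=-6, n=4
After step 4: a=-5, n=4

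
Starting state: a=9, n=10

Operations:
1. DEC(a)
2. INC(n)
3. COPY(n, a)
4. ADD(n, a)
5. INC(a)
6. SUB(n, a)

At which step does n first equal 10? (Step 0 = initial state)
Step 0

Tracing n:
Initial: n = 10 ← first occurrence
After step 1: n = 10
After step 2: n = 11
After step 3: n = 8
After step 4: n = 16
After step 5: n = 16
After step 6: n = 7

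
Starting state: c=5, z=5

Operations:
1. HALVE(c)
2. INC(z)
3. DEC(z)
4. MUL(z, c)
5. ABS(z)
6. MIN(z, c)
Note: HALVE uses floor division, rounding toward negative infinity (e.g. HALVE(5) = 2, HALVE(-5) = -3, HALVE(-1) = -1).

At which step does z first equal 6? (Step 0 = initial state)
Step 2

Tracing z:
Initial: z = 5
After step 1: z = 5
After step 2: z = 6 ← first occurrence
After step 3: z = 5
After step 4: z = 10
After step 5: z = 10
After step 6: z = 2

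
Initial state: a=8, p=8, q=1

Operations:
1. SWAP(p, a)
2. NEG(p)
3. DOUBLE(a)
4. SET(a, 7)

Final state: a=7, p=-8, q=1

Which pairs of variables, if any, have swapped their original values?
None

Comparing initial and final values:
p: 8 → -8
q: 1 → 1
a: 8 → 7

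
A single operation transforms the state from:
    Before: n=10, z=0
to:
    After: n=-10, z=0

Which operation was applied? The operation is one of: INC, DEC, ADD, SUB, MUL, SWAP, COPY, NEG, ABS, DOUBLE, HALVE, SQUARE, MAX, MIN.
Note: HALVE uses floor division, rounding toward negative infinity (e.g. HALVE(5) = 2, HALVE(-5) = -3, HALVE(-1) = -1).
NEG(n)

Analyzing the change:
Before: n=10, z=0
After: n=-10, z=0
Variable n changed from 10 to -10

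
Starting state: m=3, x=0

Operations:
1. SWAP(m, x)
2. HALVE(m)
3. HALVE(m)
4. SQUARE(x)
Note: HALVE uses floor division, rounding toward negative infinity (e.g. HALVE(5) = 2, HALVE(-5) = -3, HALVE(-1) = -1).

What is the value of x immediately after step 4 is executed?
x = 9

Tracing x through execution:
Initial: x = 0
After step 1 (SWAP(m, x)): x = 3
After step 2 (HALVE(m)): x = 3
After step 3 (HALVE(m)): x = 3
After step 4 (SQUARE(x)): x = 9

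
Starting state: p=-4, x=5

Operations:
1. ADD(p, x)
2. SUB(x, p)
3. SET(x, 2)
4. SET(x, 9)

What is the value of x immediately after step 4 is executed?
x = 9

Tracing x through execution:
Initial: x = 5
After step 1 (ADD(p, x)): x = 5
After step 2 (SUB(x, p)): x = 4
After step 3 (SET(x, 2)): x = 2
After step 4 (SET(x, 9)): x = 9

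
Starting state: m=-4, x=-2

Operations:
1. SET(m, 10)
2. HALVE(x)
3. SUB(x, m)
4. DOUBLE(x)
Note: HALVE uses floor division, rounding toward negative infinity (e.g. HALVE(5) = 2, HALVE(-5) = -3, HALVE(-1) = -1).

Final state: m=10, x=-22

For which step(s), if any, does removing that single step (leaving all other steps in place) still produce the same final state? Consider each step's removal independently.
None - removing any single step changes the final result

Testing removal of each single step:
Without step 1: final = m=-4, x=6 (different)
Without step 2: final = m=10, x=-24 (different)
Without step 3: final = m=10, x=-2 (different)
Without step 4: final = m=10, x=-11 (different)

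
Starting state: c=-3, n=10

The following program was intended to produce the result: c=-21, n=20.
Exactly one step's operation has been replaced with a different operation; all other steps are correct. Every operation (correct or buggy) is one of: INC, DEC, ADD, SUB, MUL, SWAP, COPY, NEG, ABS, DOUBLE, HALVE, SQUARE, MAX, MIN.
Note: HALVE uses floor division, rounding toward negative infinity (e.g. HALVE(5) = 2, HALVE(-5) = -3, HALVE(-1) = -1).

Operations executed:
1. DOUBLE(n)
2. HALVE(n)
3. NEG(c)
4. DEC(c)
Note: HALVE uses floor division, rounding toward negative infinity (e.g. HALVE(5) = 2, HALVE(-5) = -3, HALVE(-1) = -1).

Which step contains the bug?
Step 2

Trace with buggy code:
Initial: c=-3, n=10
After step 1: c=-3, n=20
After step 2: c=-3, n=10
After step 3: c=3, n=10
After step 4: c=2, n=10
Actual final c=2, n=10 ≠ expected c=-21, n=20.
Step 2 is the only position where a single-operation replacement can produce the expected result.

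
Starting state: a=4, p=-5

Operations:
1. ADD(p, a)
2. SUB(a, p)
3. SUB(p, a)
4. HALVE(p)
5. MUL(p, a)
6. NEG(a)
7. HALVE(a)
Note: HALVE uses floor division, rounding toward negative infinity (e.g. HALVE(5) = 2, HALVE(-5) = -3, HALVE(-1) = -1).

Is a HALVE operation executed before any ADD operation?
No

First HALVE: step 4
First ADD: step 1
Since 4 > 1, ADD comes first.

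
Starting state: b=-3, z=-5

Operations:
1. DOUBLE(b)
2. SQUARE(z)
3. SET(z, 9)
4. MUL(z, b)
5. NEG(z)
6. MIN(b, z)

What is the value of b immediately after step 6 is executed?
b = -6

Tracing b through execution:
Initial: b = -3
After step 1 (DOUBLE(b)): b = -6
After step 2 (SQUARE(z)): b = -6
After step 3 (SET(z, 9)): b = -6
After step 4 (MUL(z, b)): b = -6
After step 5 (NEG(z)): b = -6
After step 6 (MIN(b, z)): b = -6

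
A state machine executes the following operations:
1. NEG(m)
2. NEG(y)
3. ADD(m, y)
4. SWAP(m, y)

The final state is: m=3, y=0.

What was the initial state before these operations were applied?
m=3, y=-3

Working backwards:
Final state: m=3, y=0
Before step 4 (SWAP(m, y)): m=0, y=3
Before step 3 (ADD(m, y)): m=-3, y=3
Before step 2 (NEG(y)): m=-3, y=-3
Before step 1 (NEG(m)): m=3, y=-3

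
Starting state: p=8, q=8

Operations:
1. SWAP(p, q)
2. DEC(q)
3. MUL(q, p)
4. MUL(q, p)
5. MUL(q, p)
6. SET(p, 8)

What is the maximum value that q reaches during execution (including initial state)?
3584

Values of q at each step:
Initial: q = 8
After step 1: q = 8
After step 2: q = 7
After step 3: q = 56
After step 4: q = 448
After step 5: q = 3584 ← maximum
After step 6: q = 3584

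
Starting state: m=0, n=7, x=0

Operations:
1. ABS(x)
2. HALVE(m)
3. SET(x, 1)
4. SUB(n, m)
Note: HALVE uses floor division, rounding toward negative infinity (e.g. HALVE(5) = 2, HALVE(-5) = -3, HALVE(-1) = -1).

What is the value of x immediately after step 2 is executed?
x = 0

Tracing x through execution:
Initial: x = 0
After step 1 (ABS(x)): x = 0
After step 2 (HALVE(m)): x = 0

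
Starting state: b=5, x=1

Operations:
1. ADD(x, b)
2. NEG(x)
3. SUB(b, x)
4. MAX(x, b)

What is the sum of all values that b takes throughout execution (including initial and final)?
37

Values of b at each step:
Initial: b = 5
After step 1: b = 5
After step 2: b = 5
After step 3: b = 11
After step 4: b = 11
Sum = 5 + 5 + 5 + 11 + 11 = 37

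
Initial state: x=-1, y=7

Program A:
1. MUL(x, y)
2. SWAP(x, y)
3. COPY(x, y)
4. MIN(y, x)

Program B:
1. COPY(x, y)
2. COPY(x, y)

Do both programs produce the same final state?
No

Program A final state: x=-7, y=-7
Program B final state: x=7, y=7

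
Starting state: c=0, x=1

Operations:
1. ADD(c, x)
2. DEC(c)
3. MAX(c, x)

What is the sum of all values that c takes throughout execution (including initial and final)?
2

Values of c at each step:
Initial: c = 0
After step 1: c = 1
After step 2: c = 0
After step 3: c = 1
Sum = 0 + 1 + 0 + 1 = 2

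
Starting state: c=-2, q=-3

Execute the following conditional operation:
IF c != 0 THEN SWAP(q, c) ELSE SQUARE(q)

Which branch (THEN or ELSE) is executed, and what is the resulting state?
Branch: THEN, Final state: c=-3, q=-2

Evaluating condition: c != 0
c = -2
Condition is True, so THEN branch executes
After SWAP(q, c): c=-3, q=-2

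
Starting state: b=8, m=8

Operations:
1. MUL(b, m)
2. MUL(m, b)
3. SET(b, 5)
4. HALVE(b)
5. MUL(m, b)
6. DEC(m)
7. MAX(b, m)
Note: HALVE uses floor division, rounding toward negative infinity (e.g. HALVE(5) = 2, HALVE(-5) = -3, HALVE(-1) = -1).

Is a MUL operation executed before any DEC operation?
Yes

First MUL: step 1
First DEC: step 6
Since 1 < 6, MUL comes first.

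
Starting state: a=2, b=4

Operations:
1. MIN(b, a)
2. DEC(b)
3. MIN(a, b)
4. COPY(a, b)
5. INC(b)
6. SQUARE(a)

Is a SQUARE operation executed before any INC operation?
No

First SQUARE: step 6
First INC: step 5
Since 6 > 5, INC comes first.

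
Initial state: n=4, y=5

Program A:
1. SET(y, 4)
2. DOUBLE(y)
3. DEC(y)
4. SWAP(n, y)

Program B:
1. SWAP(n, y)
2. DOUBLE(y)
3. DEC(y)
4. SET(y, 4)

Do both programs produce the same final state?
No

Program A final state: n=7, y=4
Program B final state: n=5, y=4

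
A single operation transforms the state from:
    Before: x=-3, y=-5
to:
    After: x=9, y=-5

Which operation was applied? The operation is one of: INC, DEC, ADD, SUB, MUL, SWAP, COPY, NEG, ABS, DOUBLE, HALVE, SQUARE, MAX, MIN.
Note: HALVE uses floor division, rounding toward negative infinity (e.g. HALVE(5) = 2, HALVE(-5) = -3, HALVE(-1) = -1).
SQUARE(x)

Analyzing the change:
Before: x=-3, y=-5
After: x=9, y=-5
Variable x changed from -3 to 9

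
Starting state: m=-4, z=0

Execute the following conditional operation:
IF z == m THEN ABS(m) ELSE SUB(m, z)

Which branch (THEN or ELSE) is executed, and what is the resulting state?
Branch: ELSE, Final state: m=-4, z=0

Evaluating condition: z == m
z = 0, m = -4
Condition is False, so ELSE branch executes
After SUB(m, z): m=-4, z=0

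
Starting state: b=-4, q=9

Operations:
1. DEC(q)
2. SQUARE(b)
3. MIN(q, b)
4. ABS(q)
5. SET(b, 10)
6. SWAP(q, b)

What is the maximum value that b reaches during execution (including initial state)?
16

Values of b at each step:
Initial: b = -4
After step 1: b = -4
After step 2: b = 16 ← maximum
After step 3: b = 16
After step 4: b = 16
After step 5: b = 10
After step 6: b = 8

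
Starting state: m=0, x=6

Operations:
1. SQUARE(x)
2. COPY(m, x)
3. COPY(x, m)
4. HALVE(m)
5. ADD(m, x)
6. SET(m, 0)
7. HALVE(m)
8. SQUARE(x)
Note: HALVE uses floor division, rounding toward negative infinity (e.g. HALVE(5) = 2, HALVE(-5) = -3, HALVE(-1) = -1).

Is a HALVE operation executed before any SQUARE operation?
No

First HALVE: step 4
First SQUARE: step 1
Since 4 > 1, SQUARE comes first.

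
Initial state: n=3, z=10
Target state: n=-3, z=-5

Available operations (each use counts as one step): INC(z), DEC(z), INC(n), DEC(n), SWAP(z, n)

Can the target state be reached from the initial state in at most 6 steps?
No

The target state cannot be reached within 6 steps.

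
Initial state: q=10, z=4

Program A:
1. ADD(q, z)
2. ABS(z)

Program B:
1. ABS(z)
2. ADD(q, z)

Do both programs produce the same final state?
Yes

Program A final state: q=14, z=4
Program B final state: q=14, z=4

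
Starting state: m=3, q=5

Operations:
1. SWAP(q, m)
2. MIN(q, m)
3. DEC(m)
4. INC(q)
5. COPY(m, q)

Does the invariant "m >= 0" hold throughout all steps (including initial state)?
Yes

The invariant holds at every step.

State at each step:
Initial: m=3, q=5
After step 1: m=5, q=3
After step 2: m=5, q=3
After step 3: m=4, q=3
After step 4: m=4, q=4
After step 5: m=4, q=4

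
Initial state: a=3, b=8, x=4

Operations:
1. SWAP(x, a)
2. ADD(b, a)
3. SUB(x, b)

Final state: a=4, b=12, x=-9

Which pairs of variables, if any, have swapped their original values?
None

Comparing initial and final values:
a: 3 → 4
x: 4 → -9
b: 8 → 12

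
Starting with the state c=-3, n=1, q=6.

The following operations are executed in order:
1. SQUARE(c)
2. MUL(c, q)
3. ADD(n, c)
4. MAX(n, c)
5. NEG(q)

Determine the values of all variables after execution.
{c: 54, n: 55, q: -6}

Step-by-step execution:
Initial: c=-3, n=1, q=6
After step 1 (SQUARE(c)): c=9, n=1, q=6
After step 2 (MUL(c, q)): c=54, n=1, q=6
After step 3 (ADD(n, c)): c=54, n=55, q=6
After step 4 (MAX(n, c)): c=54, n=55, q=6
After step 5 (NEG(q)): c=54, n=55, q=-6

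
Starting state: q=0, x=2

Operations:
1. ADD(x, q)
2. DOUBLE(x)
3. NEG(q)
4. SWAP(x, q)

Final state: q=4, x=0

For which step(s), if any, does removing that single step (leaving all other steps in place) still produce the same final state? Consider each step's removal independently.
Step(s) 1, 3

Testing removal of each single step:
Without step 1: final = q=4, x=0 (same)
Without step 2: final = q=2, x=0 (different)
Without step 3: final = q=4, x=0 (same)
Without step 4: final = q=0, x=4 (different)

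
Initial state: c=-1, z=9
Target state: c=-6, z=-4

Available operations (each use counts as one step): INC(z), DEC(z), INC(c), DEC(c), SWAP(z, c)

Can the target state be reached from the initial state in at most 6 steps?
No

The target state cannot be reached within 6 steps.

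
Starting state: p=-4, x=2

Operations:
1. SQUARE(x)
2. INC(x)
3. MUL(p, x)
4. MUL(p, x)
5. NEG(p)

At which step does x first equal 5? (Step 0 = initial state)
Step 2

Tracing x:
Initial: x = 2
After step 1: x = 4
After step 2: x = 5 ← first occurrence
After step 3: x = 5
After step 4: x = 5
After step 5: x = 5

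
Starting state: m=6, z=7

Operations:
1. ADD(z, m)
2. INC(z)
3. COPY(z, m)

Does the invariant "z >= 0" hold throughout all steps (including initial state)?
Yes

The invariant holds at every step.

State at each step:
Initial: m=6, z=7
After step 1: m=6, z=13
After step 2: m=6, z=14
After step 3: m=6, z=6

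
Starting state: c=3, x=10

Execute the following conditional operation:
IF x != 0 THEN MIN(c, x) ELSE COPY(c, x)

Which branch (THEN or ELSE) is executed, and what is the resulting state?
Branch: THEN, Final state: c=3, x=10

Evaluating condition: x != 0
x = 10
Condition is True, so THEN branch executes
After MIN(c, x): c=3, x=10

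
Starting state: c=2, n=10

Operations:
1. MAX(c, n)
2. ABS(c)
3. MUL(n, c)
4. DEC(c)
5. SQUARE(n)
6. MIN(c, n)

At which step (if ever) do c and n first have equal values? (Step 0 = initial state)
Step 1

c and n first become equal after step 1.

Comparing values at each step:
Initial: c=2, n=10
After step 1: c=10, n=10 ← equal!
After step 2: c=10, n=10 ← equal!
After step 3: c=10, n=100
After step 4: c=9, n=100
After step 5: c=9, n=10000
After step 6: c=9, n=10000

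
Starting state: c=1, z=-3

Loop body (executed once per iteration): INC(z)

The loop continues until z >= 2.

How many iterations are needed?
5

Tracing iterations:
Initial: c=1, z=-3
After iteration 1: c=1, z=-2
After iteration 2: c=1, z=-1
After iteration 3: c=1, z=0
After iteration 4: c=1, z=1
After iteration 5: c=1, z=2
z >= 2 now holds, so the loop exits after 5 iterations.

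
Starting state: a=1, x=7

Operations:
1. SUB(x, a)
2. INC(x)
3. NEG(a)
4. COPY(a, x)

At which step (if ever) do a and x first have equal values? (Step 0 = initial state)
Step 4

a and x first become equal after step 4.

Comparing values at each step:
Initial: a=1, x=7
After step 1: a=1, x=6
After step 2: a=1, x=7
After step 3: a=-1, x=7
After step 4: a=7, x=7 ← equal!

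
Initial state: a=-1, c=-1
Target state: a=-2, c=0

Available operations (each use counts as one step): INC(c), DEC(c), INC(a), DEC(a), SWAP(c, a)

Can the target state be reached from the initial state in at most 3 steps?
Yes

Path (2 steps): INC(c) → DEC(a)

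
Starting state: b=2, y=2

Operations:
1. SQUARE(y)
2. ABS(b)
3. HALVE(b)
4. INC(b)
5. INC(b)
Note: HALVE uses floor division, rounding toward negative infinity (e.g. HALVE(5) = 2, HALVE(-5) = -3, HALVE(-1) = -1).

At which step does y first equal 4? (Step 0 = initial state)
Step 1

Tracing y:
Initial: y = 2
After step 1: y = 4 ← first occurrence
After step 2: y = 4
After step 3: y = 4
After step 4: y = 4
After step 5: y = 4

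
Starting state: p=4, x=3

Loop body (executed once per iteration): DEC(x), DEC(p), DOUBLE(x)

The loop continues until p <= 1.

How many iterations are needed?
3

Tracing iterations:
Initial: p=4, x=3
After iteration 1: p=3, x=4
After iteration 2: p=2, x=6
After iteration 3: p=1, x=10
p <= 1 now holds, so the loop exits after 3 iterations.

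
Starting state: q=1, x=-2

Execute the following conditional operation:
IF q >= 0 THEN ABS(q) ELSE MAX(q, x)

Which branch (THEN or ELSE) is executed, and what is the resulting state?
Branch: THEN, Final state: q=1, x=-2

Evaluating condition: q >= 0
q = 1
Condition is True, so THEN branch executes
After ABS(q): q=1, x=-2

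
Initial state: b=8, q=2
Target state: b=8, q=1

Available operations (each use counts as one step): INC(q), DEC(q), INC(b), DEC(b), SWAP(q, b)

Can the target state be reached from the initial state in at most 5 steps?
Yes

Path (1 step): DEC(q)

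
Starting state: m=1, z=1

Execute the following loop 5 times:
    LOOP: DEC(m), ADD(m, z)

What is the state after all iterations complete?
m=1, z=1

Iteration trace:
Start: m=1, z=1
After iteration 1: m=1, z=1
After iteration 2: m=1, z=1
After iteration 3: m=1, z=1
After iteration 4: m=1, z=1
After iteration 5: m=1, z=1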